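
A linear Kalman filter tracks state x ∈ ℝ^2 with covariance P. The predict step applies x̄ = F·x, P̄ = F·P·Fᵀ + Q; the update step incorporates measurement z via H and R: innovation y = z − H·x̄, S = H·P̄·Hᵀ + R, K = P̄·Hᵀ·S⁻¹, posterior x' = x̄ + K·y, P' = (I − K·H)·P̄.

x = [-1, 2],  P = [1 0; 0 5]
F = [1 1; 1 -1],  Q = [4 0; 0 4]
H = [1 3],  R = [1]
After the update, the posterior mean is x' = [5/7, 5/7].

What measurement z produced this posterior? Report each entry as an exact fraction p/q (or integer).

z = [3]

x̄ = F·x = [1, -3]
P̄ = F·P·Fᵀ + Q = [10 -4; -4 10]
S = H·P̄·Hᵀ + R = [77]
K = P̄·Hᵀ·S⁻¹ = [-2/77; 26/77]
x' − x̄ = [-2/7, 26/7] = K·y
y = (KᵀK)⁻¹·Kᵀ·(x' − x̄) = [11]
z = y + H·x̄ = [11] + [-8] = [3]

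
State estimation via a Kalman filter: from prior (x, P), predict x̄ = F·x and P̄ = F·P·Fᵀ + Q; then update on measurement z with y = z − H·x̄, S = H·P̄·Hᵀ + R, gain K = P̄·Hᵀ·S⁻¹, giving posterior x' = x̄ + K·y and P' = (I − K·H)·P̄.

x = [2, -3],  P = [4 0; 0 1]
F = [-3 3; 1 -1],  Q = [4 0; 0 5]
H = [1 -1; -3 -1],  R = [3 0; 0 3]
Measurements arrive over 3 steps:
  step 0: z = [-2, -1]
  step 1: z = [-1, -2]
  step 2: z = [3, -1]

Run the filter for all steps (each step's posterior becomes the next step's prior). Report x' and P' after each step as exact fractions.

step 0: x̄ = F·x = [-15, 5]
step 0: P̄ = F·P·Fᵀ + Q = [49 -15; -15 10]
step 0: y = z − H·x̄ = [18, -41]
step 0: S = H·P̄·Hᵀ + R = [92 -167; -167 364]
step 0: K = P̄·Hᵀ·S⁻¹ = [1252/5599 -1456/5599; -3255/5599 -955/5599]
step 0: x' = x̄ + K·y = [-1753/5599, 8560/5599]
step 0: P' = (I − K·H)·P̄ = [2031/5599 -1725/5599; -1725/5599 8040/5599]
step 1: x̄ = F·x = [30939/5599, -10313/5599]
step 1: P̄ = F·P·Fᵀ + Q = [144085/5599 -40563/5599; -40563/5599 41516/5599]
step 1: y = z − H·x̄ = [-46851/5599, 71306/5599]
step 1: S = H·P̄·Hᵀ + R = [283524/5599 -471865/5599; -471865/5599 1111700/5599]
step 1: K = P̄·Hᵀ·S⁻¹ = [730396/3305485 -4273112/16527425; -1908069/3305485 -2857517/16527425]
step 1: x' = x̄ + K·y = [6348377/16527425, 12996832/16527425]
step 1: P' = (I − K·H)·P̄ = [5943819/16527425 -5012121/16527425; -5012121/16527425 23608914/16527425]
step 2: x̄ = F·x = [3989073/3305485, -1329691/3305485]
step 2: P̄ = F·P·Fᵀ + Q = [16892099/661097 -4749237/661097; -4749237/661097 4888564/661097]
step 2: y = z − H·x̄ = [4597691/3305485, 7332043/3305485]
step 2: S = H·P̄·Hᵀ + R = [33262428/661097 -55286207/661097; -55286207/661097 130405324/661097]
step 2: K = P̄·Hᵀ·S⁻¹ = [428095252/1937738359 -500952424/1937738359; -1118427135/1937738359 -335093803/1937738359]
step 2: x' = x̄ + K·y = [9113677331/9688691795, -15392140339/9688691795]
step 2: P' = (I − K·H)·P̄ = [696785757/1937738359 -587499999/1937738359; -587499999/1937738359 2767781406/1937738359]

step 0: x' = [-1753/5599, 8560/5599], P' = [2031/5599 -1725/5599; -1725/5599 8040/5599]
step 1: x' = [6348377/16527425, 12996832/16527425], P' = [5943819/16527425 -5012121/16527425; -5012121/16527425 23608914/16527425]
step 2: x' = [9113677331/9688691795, -15392140339/9688691795], P' = [696785757/1937738359 -587499999/1937738359; -587499999/1937738359 2767781406/1937738359]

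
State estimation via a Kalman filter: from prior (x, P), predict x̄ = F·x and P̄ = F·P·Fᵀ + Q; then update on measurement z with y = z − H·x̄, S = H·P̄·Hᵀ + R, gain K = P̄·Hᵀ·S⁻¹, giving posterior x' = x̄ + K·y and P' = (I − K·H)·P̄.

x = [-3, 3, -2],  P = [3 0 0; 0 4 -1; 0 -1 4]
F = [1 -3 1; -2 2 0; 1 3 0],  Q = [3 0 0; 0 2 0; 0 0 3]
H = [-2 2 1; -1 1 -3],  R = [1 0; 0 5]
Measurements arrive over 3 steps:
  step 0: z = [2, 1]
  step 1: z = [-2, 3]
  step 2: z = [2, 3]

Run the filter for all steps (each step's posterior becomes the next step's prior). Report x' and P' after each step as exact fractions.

step 0: x' = [-58954/161999, 116652/161999, -15006/161999], P' = [425468/161999 407912/161999 -4212/161999; 407912/161999 436110/161999 -26454/161999; -4212/161999 -26454/161999 67746/161999]
step 1: x' = [447437116/445370375, 305924464/445370375, -550216349/445370375], P' = [6000852547/4008333375 5440401688/4008333375 3989767/4008333375; 5440401688/4008333375 5977341502/4008333375 -517090682/4008333375; 3989767/4008333375 -517090682/4008333375 1655418562/4008333375]
step 2: x' = [-80024629852029/56976691048507, -10414548349080/56976691048507, -26720205011844/56976691048507], P' = [85001401562558/56976691048507 76973680806336/56976691048507 263654779426/56976691048507; 76973680806336/56976691048507 84528537047238/56976691048507 -7102614790326/56976691048507; 263654779426/56976691048507 -7102614790326/56976691048507 23392778997086/56976691048507]

step 0: x̄ = F·x = [-14, 12, 6]
step 0: P̄ = F·P·Fᵀ + Q = [52 -32 -36; -32 30 18; -36 18 42]
step 0: y = z − H·x̄ = [-56, -7]
step 0: S = H·P̄·Hᵀ + R = [843 -104; -104 205]
step 0: K = P̄·Hᵀ·S⁻¹ = [-39324/161999 -984/161999; 29942/161999 21512/161999; 23262/161999 -45096/161999]
step 0: x' = x̄ + K·y = [-58954/161999, 116652/161999, -15006/161999]
step 0: P' = (I − K·H)·P̄ = [425468/161999 407912/161999 -4212/161999; 407912/161999 436110/161999 -26454/161999; -4212/161999 -26454/161999 67746/161999]
step 1: x̄ = F·x = [-423916/161999, 351212/161999, 291002/161999]
step 1: P̄ = F·P·Fᵀ + Q = [2607029/161999 -248784/161999 -3583096/161999; -248784/161999 507014/161999 134076/161999; -3583096/161999 134076/161999 7283927/161999]
step 1: y = z − H·x̄ = [-2165256/161999, 583875/161999]
step 1: S = H·P̄·Hᵀ + R = [36761058/161999 -33214419/161999; -33214419/161999 47673917/161999]
step 1: K = P̄·Hᵀ·S⁻¹ = [-1116911951/4008333375 -12720448/445370375; 556788946/4008333375 46404708/445370375; 613257664/4008333375 -121940803/445370375]
step 1: x' = x̄ + K·y = [447437116/445370375, 305924464/445370375, -550216349/445370375]
step 1: P' = (I − K·H)·P̄ = [6000852547/4008333375 5440401688/4008333375 3989767/4008333375; 5440401688/4008333375 5977341502/4008333375 -517090682/4008333375; 3989767/4008333375 -517090682/4008333375 1655418562/4008333375]
step 2: x̄ = F·x = [-8164421/3562963, -283025304/445370375, 1365210508/445370375]
step 2: P̄ = F·P·Fᵀ + Q = [351563666/32066667 -14359204/10688889 -394740026/32066667; -14359204/10688889 1378469938/445370375 700245722/1336111125; -394740026/32066667 700245722/1336111125 104464336318/4008333375]
step 2: y = z − H·x̄ = [-77980976/17814815, 4694215328/445370375]
step 2: S = H·P̄·Hᵀ + R = [517982217/3562963 -5818227062/53444445; -5818227062/53444445 718682341933/4008333375]
step 2: K = P̄·Hᵀ·S⁻¹ = [-15791786733018/56976691048507 -1763737018900/56976691048507; 8007097691478/56976691048507 5772540122376/56976691048507; 8660239857582/56976691048507 -15508921312202/56976691048507]
step 2: x' = x̄ + K·y = [-80024629852029/56976691048507, -10414548349080/56976691048507, -26720205011844/56976691048507]
step 2: P' = (I − K·H)·P̄ = [85001401562558/56976691048507 76973680806336/56976691048507 263654779426/56976691048507; 76973680806336/56976691048507 84528537047238/56976691048507 -7102614790326/56976691048507; 263654779426/56976691048507 -7102614790326/56976691048507 23392778997086/56976691048507]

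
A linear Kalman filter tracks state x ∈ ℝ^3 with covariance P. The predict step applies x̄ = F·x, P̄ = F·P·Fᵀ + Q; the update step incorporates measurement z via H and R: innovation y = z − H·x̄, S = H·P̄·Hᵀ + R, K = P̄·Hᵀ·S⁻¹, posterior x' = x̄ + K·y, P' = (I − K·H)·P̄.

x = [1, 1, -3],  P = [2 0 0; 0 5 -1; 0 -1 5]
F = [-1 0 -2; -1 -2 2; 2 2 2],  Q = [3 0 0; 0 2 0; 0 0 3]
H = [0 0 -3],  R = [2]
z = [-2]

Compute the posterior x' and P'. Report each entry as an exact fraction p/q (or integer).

x' = [1465/389, -3597/389, 254/389]
P' = [6125/389 -9278/389 -40/389; -9278/389 20084/389 -8/389; -40/389 -8/389 86/389]

x̄ = F·x = [5, -9, -2]
P̄ = F·P·Fᵀ + Q = [25 -22 -20; -22 52 -4; -20 -4 43]
y = z − H·x̄ = [-8]
S = H·P̄·Hᵀ + R = [389]
K = P̄·Hᵀ·S⁻¹ = [60/389; 12/389; -129/389]
x' = x̄ + K·y = [1465/389, -3597/389, 254/389]
P' = (I − K·H)·P̄ = [6125/389 -9278/389 -40/389; -9278/389 20084/389 -8/389; -40/389 -8/389 86/389]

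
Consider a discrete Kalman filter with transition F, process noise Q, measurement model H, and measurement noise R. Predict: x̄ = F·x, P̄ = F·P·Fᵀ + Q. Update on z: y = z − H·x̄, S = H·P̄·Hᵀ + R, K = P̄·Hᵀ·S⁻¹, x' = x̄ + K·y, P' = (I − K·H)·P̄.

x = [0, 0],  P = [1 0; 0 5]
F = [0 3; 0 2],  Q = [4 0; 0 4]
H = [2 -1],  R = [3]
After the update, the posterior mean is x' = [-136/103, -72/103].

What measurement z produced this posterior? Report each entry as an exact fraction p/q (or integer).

x̄ = F·x = [0, 0]
P̄ = F·P·Fᵀ + Q = [49 30; 30 24]
S = H·P̄·Hᵀ + R = [103]
K = P̄·Hᵀ·S⁻¹ = [68/103; 36/103]
x' − x̄ = [-136/103, -72/103] = K·y
y = (KᵀK)⁻¹·Kᵀ·(x' − x̄) = [-2]
z = y + H·x̄ = [-2] + [0] = [-2]

z = [-2]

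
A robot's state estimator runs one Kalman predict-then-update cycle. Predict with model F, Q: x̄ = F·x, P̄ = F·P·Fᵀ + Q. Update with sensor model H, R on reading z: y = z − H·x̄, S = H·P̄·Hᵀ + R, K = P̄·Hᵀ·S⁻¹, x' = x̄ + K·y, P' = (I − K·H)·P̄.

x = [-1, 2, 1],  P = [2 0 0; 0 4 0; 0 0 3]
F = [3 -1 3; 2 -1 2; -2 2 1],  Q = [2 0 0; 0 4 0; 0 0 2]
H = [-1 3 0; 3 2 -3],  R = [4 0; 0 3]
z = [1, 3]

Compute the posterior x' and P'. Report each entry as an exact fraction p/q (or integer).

x' = [226957/64683, 33620/21561, 231466/64683]
P' = [625004/64683 69832/21561 754316/64683; 69832/21561 10688/7187 89920/21561; 754316/64683 89920/21561 942686/64683]

x̄ = F·x = [-2, -2, 7]
P̄ = F·P·Fᵀ + Q = [51 34 -11; 34 28 -10; -11 -10 29]
y = z − H·x̄ = [5, 34]
S = H·P̄·Hᵀ + R = [103 310; 310 1561]
K = P̄·Hᵀ·S⁻¹ = [871/64683 10352/64683; 6590/21561 1288/21561; 13741/64683 -8530/64683]
x' = x̄ + K·y = [226957/64683, 33620/21561, 231466/64683]
P' = (I − K·H)·P̄ = [625004/64683 69832/21561 754316/64683; 69832/21561 10688/7187 89920/21561; 754316/64683 89920/21561 942686/64683]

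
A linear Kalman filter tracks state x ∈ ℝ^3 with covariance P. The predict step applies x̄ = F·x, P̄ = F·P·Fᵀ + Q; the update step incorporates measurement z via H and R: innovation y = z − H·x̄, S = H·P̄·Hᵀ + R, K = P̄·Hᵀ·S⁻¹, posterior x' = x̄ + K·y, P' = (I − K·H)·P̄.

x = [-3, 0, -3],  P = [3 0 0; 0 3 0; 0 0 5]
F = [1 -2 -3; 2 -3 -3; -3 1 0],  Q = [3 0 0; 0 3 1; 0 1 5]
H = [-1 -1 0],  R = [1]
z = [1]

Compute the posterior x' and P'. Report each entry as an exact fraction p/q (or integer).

x̄ = F·x = [6, 3, 9]
P̄ = F·P·Fᵀ + Q = [63 69 -15; 69 87 -26; -15 -26 35]
y = z − H·x̄ = [10]
S = H·P̄·Hᵀ + R = [289]
K = P̄·Hᵀ·S⁻¹ = [-132/289; -156/289; 41/289]
x' = x̄ + K·y = [414/289, -693/289, 3011/289]
P' = (I − K·H)·P̄ = [783/289 -651/289 1077/289; -651/289 807/289 -1118/289; 1077/289 -1118/289 8434/289]

x' = [414/289, -693/289, 3011/289]
P' = [783/289 -651/289 1077/289; -651/289 807/289 -1118/289; 1077/289 -1118/289 8434/289]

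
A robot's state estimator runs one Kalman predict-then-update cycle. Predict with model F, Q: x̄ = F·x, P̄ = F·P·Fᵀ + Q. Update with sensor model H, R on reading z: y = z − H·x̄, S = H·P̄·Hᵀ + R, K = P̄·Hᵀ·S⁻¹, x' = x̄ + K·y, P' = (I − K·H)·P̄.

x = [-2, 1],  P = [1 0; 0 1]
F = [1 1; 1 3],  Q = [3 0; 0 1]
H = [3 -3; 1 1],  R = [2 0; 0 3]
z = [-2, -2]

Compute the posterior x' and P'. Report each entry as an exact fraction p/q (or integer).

x̄ = F·x = [-1, 1]
P̄ = F·P·Fᵀ + Q = [5 4; 4 11]
y = z − H·x̄ = [4, -2]
S = H·P̄·Hᵀ + R = [74 -18; -18 27]
K = P̄·Hᵀ·S⁻¹ = [9/62 40/93; -11/62 122/279]
x' = x̄ + K·y = [-119/93, -163/279]
P' = (I − K·H)·P̄ = [43/62 37/62; 37/62 133/186]

x' = [-119/93, -163/279]
P' = [43/62 37/62; 37/62 133/186]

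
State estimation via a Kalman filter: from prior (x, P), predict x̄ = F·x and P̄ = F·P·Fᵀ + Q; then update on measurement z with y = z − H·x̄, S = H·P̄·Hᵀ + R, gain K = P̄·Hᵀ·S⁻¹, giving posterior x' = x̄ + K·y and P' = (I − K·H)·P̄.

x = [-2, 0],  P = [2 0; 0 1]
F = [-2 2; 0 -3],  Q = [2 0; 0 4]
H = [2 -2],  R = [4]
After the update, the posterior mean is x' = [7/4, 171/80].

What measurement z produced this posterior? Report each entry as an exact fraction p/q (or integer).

z = [-1]

x̄ = F·x = [4, 0]
P̄ = F·P·Fᵀ + Q = [14 -6; -6 13]
S = H·P̄·Hᵀ + R = [160]
K = P̄·Hᵀ·S⁻¹ = [1/4; -19/80]
x' − x̄ = [-9/4, 171/80] = K·y
y = (KᵀK)⁻¹·Kᵀ·(x' − x̄) = [-9]
z = y + H·x̄ = [-9] + [8] = [-1]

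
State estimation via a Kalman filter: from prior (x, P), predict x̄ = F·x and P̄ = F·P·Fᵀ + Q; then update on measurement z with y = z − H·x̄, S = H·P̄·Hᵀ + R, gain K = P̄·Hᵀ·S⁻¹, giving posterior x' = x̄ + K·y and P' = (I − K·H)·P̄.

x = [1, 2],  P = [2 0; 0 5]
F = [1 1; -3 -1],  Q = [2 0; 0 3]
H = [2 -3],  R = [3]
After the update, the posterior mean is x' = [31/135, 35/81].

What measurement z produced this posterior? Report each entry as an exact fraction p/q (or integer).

z = [-1]

x̄ = F·x = [3, -5]
P̄ = F·P·Fᵀ + Q = [9 -11; -11 26]
S = H·P̄·Hᵀ + R = [405]
K = P̄·Hᵀ·S⁻¹ = [17/135; -20/81]
x' − x̄ = [-374/135, 440/81] = K·y
y = (KᵀK)⁻¹·Kᵀ·(x' − x̄) = [-22]
z = y + H·x̄ = [-22] + [21] = [-1]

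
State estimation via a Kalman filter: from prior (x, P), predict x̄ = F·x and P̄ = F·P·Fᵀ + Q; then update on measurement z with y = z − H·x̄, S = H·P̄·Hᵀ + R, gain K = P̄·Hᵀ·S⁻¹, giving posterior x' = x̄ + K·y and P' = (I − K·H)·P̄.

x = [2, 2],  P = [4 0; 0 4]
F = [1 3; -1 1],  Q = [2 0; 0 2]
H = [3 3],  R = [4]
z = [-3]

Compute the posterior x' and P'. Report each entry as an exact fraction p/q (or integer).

x' = [439/308, -729/308]
P' = [843/154 -793/154; -793/154 811/154]

x̄ = F·x = [8, 0]
P̄ = F·P·Fᵀ + Q = [42 8; 8 10]
y = z − H·x̄ = [-27]
S = H·P̄·Hᵀ + R = [616]
K = P̄·Hᵀ·S⁻¹ = [75/308; 27/308]
x' = x̄ + K·y = [439/308, -729/308]
P' = (I − K·H)·P̄ = [843/154 -793/154; -793/154 811/154]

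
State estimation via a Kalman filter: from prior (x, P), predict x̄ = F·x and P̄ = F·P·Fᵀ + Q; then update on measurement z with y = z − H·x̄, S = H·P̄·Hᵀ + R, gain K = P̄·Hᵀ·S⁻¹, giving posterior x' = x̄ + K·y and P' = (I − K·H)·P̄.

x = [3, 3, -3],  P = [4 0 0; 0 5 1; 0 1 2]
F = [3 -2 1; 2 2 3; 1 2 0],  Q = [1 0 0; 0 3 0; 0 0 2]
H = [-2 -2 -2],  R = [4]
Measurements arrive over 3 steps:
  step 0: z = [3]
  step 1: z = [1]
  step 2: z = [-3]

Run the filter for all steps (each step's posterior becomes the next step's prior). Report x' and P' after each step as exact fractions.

step 0: x̄ = F·x = [0, 3, 9]
step 0: P̄ = F·P·Fᵀ + Q = [55 6 -6; 6 69 34; -6 34 26]
step 0: y = z − H·x̄ = [27]
step 0: S = H·P̄·Hᵀ + R = [876]
step 0: K = P̄·Hᵀ·S⁻¹ = [-55/438; -109/438; -9/73]
step 0: x' = x̄ + K·y = [-495/146, -543/146, 414/73]
step 0: P' = (I − K·H)·P̄ = [9020/219 -4681/219 -1428/73; -4681/219 3230/219 520/73; -1428/73 520/73 926/73]
step 1: x̄ = F·x = [429/146, 204/73, -1581/146]
step 1: P̄ = F·P·Fᵀ + Q = [121325/219 -13192/219 -1916/73; -13192/219 4523/219 -206/73; -1916/73 -206/73 1218/73]
step 1: y = z − H·x̄ = [-671/73]
step 1: S = H·P̄·Hᵀ + R = [362420/219]
step 1: K = P̄·Hᵀ·S⁻¹ = [-20477/36242; 9287/181210; 1356/90605]
step 1: x' = x̄ + K·y = [147356/18121, 421031/181210, -1987209/181210]
step 1: P' = (I − K·H)·P̄ = [465720/18121 -223207/18121 -222036/18121; -223207/18121 1477434/90605 -370686/90605; -222036/18121 -370686/90605 1478154/90605]
step 2: x̄ = F·x = [1591409/181210, -434489/36242, 1157811/90605]
step 2: P̄ = F·P·Fᵀ + Q = [36649979/90605 -92996/18121 -5239628/90605; -92996/18121 420133/18121 -336786/18121; -5239628/90605 -336786/18121 3955406/90605]
step 2: y = z − H·x̄ = [1462771/90605]
step 2: S = H·P̄·Hᵀ + R = [112078316/90605]
step 2: K = P̄·Hᵀ·S⁻¹ = [-30945371/56039158; 48245/56039158; 1484076/28019579]
step 2: x' = x̄ + K·y = [-3727063/28019579, -335524656/28019579, 382012473/28019579]
step 2: P' = (I − K·H)·P̄ = [764869440/28019579 -127317305/28019579 -606606764/28019579; -127317305/28019579 649604562/28019579 -522335502/28019579; -606606764/28019579 -522335502/28019579 1125974114/28019579]

step 0: x' = [-495/146, -543/146, 414/73], P' = [9020/219 -4681/219 -1428/73; -4681/219 3230/219 520/73; -1428/73 520/73 926/73]
step 1: x' = [147356/18121, 421031/181210, -1987209/181210], P' = [465720/18121 -223207/18121 -222036/18121; -223207/18121 1477434/90605 -370686/90605; -222036/18121 -370686/90605 1478154/90605]
step 2: x' = [-3727063/28019579, -335524656/28019579, 382012473/28019579], P' = [764869440/28019579 -127317305/28019579 -606606764/28019579; -127317305/28019579 649604562/28019579 -522335502/28019579; -606606764/28019579 -522335502/28019579 1125974114/28019579]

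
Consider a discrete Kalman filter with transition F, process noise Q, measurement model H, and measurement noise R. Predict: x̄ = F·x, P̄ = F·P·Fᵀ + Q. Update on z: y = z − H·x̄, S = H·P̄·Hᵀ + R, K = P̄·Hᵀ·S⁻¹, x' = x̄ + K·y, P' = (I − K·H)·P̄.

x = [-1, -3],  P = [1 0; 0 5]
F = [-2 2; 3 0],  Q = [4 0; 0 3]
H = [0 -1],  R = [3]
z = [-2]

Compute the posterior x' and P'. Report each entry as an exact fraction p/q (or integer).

x̄ = F·x = [-4, -3]
P̄ = F·P·Fᵀ + Q = [28 -6; -6 12]
y = z − H·x̄ = [-5]
S = H·P̄·Hᵀ + R = [15]
K = P̄·Hᵀ·S⁻¹ = [2/5; -4/5]
x' = x̄ + K·y = [-6, 1]
P' = (I − K·H)·P̄ = [128/5 -6/5; -6/5 12/5]

x' = [-6, 1]
P' = [128/5 -6/5; -6/5 12/5]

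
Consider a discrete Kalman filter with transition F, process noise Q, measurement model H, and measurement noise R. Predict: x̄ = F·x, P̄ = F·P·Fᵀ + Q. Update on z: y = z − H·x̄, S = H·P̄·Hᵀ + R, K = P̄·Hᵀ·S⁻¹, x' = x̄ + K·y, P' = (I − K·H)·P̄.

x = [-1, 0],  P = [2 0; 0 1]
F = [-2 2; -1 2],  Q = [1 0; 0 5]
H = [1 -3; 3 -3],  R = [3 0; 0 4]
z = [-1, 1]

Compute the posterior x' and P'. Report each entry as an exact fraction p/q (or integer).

x̄ = F·x = [2, 1]
P̄ = F·P·Fᵀ + Q = [13 8; 8 11]
y = z − H·x̄ = [0, -2]
S = H·P̄·Hᵀ + R = [67 42; 42 76]
K = P̄·Hᵀ·S⁻¹ = [-733/1664 1467/3328; -761/1664 447/3328]
x' = x̄ + K·y = [1861/1664, 1217/1664]
P' = (I − K·H)·P̄ = [5133/3328 3177/3328; 3177/3328 2581/3328]

x' = [1861/1664, 1217/1664]
P' = [5133/3328 3177/3328; 3177/3328 2581/3328]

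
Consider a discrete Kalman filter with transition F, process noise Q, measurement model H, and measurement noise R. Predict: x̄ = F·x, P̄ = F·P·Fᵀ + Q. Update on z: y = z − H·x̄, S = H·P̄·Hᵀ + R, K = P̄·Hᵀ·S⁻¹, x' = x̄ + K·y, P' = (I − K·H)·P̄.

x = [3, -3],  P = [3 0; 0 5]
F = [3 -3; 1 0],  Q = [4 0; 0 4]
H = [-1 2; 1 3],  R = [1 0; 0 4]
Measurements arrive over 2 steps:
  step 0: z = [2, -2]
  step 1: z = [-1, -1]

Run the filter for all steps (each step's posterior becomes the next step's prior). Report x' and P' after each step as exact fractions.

step 0: x̄ = F·x = [18, 3]
step 0: P̄ = F·P·Fᵀ + Q = [76 9; 9 7]
step 0: y = z − H·x̄ = [14, -29]
step 0: S = H·P̄·Hᵀ + R = [69 -43; -43 197]
step 0: K = P̄·Hᵀ·S⁻¹ = [-6997/11744 4613/11744; 2275/11744 2285/11744]
step 0: x' = x̄ + K·y = [-20343/11744, 817/11744]
step 0: P' = (I − K·H)·P̄ = [11579/11744 2291/11744; 2291/11744 2283/11744]
step 1: x̄ = F·x = [-7935/1468, -20343/11744]
step 1: P̄ = F·P·Fᵀ + Q = [4078/367 3483/1468; 3483/1468 58555/11744]
step 1: y = z − H·x̄ = [-17269/5872, 112765/11744]
step 1: S = H·P̄·Hᵀ + R = [66251/2936 96485/5872; 96485/5872 871651/11744]
step 1: K = P̄·Hᵀ·S⁻¹ = [-9067112/16498091 6059448/16498091; 3279664/16498091 3126209/16498091]
step 1: x' = x̄ + K·y = [-4329466/16498091, -8205615/16498091]
step 1: P' = (I − K·H)·P̄ = [15135384/16498091 3034136/16498091; 3034136/16498091 3156900/16498091]

step 0: x' = [-20343/11744, 817/11744], P' = [11579/11744 2291/11744; 2291/11744 2283/11744]
step 1: x' = [-4329466/16498091, -8205615/16498091], P' = [15135384/16498091 3034136/16498091; 3034136/16498091 3156900/16498091]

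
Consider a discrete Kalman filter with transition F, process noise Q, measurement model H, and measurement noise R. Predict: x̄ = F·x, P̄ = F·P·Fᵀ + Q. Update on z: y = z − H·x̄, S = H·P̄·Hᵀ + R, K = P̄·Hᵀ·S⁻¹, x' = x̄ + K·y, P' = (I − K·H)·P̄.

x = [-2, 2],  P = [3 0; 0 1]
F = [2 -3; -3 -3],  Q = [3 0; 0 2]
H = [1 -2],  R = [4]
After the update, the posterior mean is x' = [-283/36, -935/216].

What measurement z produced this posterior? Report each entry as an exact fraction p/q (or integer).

x̄ = F·x = [-10, 0]
P̄ = F·P·Fᵀ + Q = [24 -9; -9 38]
S = H·P̄·Hᵀ + R = [216]
K = P̄·Hᵀ·S⁻¹ = [7/36; -85/216]
x' − x̄ = [77/36, -935/216] = K·y
y = (KᵀK)⁻¹·Kᵀ·(x' − x̄) = [11]
z = y + H·x̄ = [11] + [-10] = [1]

z = [1]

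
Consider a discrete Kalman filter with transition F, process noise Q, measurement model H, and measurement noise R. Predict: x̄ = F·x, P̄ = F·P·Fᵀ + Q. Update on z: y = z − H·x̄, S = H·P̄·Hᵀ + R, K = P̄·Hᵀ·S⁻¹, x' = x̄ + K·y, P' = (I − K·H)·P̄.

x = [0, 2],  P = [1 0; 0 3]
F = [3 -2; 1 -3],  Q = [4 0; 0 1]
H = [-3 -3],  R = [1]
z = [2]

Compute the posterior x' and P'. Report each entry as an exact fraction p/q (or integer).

x̄ = F·x = [-4, -6]
P̄ = F·P·Fᵀ + Q = [25 21; 21 29]
y = z − H·x̄ = [-28]
S = H·P̄·Hᵀ + R = [865]
K = P̄·Hᵀ·S⁻¹ = [-138/865; -30/173]
x' = x̄ + K·y = [404/865, -198/173]
P' = (I − K·H)·P̄ = [2581/865 -507/173; -507/173 517/173]

x' = [404/865, -198/173]
P' = [2581/865 -507/173; -507/173 517/173]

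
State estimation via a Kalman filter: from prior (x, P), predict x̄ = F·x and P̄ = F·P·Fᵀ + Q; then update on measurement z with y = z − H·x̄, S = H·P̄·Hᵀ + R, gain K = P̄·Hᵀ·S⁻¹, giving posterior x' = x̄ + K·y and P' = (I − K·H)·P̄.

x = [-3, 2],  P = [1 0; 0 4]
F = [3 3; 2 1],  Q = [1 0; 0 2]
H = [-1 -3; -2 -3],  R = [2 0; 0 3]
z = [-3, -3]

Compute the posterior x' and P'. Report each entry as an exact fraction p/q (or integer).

x' = [3189/1471, -142/1471]
P' = [3198/1471 -1374/1471; -1374/1471 778/1471]

x̄ = F·x = [-3, -4]
P̄ = F·P·Fᵀ + Q = [46 18; 18 10]
y = z − H·x̄ = [-18, -21]
S = H·P̄·Hᵀ + R = [246 344; 344 493]
K = P̄·Hᵀ·S⁻¹ = [462/1471 -758/1471; -480/1471 138/1471]
x' = x̄ + K·y = [3189/1471, -142/1471]
P' = (I − K·H)·P̄ = [3198/1471 -1374/1471; -1374/1471 778/1471]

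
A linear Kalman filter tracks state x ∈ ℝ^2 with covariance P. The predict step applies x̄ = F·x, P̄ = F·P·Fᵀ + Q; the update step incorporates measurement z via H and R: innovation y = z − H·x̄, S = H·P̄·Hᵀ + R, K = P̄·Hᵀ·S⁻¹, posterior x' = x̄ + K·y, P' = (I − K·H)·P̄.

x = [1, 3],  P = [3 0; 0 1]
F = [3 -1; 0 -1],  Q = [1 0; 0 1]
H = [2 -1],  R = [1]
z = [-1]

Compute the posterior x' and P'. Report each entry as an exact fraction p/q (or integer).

x' = [-228/115, -3]
P' = [86/115 1; 1 2]

x̄ = F·x = [0, -3]
P̄ = F·P·Fᵀ + Q = [29 1; 1 2]
y = z − H·x̄ = [-4]
S = H·P̄·Hᵀ + R = [115]
K = P̄·Hᵀ·S⁻¹ = [57/115; 0]
x' = x̄ + K·y = [-228/115, -3]
P' = (I − K·H)·P̄ = [86/115 1; 1 2]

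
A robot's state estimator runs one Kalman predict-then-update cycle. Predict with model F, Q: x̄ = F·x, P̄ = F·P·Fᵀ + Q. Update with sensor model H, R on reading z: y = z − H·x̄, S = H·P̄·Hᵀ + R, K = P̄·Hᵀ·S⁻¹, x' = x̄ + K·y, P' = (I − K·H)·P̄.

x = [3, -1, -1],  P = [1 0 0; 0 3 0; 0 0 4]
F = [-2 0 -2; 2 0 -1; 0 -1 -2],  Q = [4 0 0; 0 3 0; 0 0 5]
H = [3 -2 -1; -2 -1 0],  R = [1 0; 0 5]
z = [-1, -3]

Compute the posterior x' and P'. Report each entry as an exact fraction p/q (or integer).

x̄ = F·x = [-4, 7, 3]
P̄ = F·P·Fᵀ + Q = [24 4 16; 4 11 8; 16 8 24]
y = z − H·x̄ = [28, -4]
S = H·P̄·Hᵀ + R = [173 -78; -78 128]
K = P̄·Hᵀ·S⁻¹ = [522/4015 -1313/4015; -1893/8030 -4691/16060; -524/4015 -1574/4015]
x' = x̄ + K·y = [3808/4015, 6294/4015, 3669/4015]
P' = (I − K·H)·P̄ = [3028/4015 509/4015 7544/4015; 509/4015 19383/16060 -7218/4015; 7544/4015 -7218/4015 37592/4015]

x' = [3808/4015, 6294/4015, 3669/4015]
P' = [3028/4015 509/4015 7544/4015; 509/4015 19383/16060 -7218/4015; 7544/4015 -7218/4015 37592/4015]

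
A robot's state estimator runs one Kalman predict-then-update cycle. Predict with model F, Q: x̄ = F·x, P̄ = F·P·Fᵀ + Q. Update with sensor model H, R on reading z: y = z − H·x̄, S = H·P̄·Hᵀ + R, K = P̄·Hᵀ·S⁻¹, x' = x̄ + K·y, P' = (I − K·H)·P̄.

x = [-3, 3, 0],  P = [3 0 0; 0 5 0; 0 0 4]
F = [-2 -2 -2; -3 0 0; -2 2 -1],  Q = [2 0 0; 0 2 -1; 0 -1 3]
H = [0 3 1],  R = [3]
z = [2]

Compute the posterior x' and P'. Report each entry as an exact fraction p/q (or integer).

x̄ = F·x = [0, 9, 12]
P̄ = F·P·Fᵀ + Q = [50 18 0; 18 29 17; 0 17 39]
y = z − H·x̄ = [-37]
S = H·P̄·Hᵀ + R = [405]
K = P̄·Hᵀ·S⁻¹ = [2/15; 104/405; 2/9]
x' = x̄ + K·y = [-74/15, -203/405, 34/9]
P' = (I − K·H)·P̄ = [214/5 62/15 -12; 62/15 929/405 -55/9; -12 -55/9 19]

x' = [-74/15, -203/405, 34/9]
P' = [214/5 62/15 -12; 62/15 929/405 -55/9; -12 -55/9 19]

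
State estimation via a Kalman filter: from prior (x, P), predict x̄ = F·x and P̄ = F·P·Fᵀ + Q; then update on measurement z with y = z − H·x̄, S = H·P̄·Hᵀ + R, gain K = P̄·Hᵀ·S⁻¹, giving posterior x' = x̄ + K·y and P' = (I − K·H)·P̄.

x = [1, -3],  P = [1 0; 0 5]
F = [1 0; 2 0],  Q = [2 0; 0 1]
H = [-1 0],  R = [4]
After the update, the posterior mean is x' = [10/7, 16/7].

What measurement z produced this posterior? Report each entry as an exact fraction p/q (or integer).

x̄ = F·x = [1, 2]
P̄ = F·P·Fᵀ + Q = [3 2; 2 5]
S = H·P̄·Hᵀ + R = [7]
K = P̄·Hᵀ·S⁻¹ = [-3/7; -2/7]
x' − x̄ = [3/7, 2/7] = K·y
y = (KᵀK)⁻¹·Kᵀ·(x' − x̄) = [-1]
z = y + H·x̄ = [-1] + [-1] = [-2]

z = [-2]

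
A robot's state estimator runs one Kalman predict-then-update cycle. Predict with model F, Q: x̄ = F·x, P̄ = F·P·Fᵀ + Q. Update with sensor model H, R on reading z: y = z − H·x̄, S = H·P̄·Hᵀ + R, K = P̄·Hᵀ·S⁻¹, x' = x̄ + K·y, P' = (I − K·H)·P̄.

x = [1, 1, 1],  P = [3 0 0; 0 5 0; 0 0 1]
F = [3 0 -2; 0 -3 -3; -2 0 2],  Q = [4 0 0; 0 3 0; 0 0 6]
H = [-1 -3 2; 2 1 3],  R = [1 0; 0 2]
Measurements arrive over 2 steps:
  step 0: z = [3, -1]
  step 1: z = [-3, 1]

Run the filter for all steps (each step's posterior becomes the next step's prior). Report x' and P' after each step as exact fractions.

step 0: x' = [216479/83632, -55497/20908, -24661/20908], P' = [1959471/83632 -311421/20908 -223501/20908; -311421/20908 50223/5227 35901/5227; -223501/20908 35901/5227 26297/5227]
step 1: x' = [-82429193251/61375662187, 114298058907/61375662187, 38042322608/61375662187], P' = [222575822739/61375662187 -135233540916/61375662187 -97100482908/61375662187; -135233540916/61375662187 90520433760/61375662187 63304737978/61375662187; -97100482908/61375662187 63304737978/61375662187 51688683362/61375662187]

step 0: x̄ = F·x = [1, -6, 0]
step 0: P̄ = F·P·Fᵀ + Q = [35 6 -22; 6 57 -6; -22 -6 22]
step 0: y = z − H·x̄ = [-14, 3]
step 0: S = H·P̄·Hᵀ + R = [833 -131; -131 121]
step 0: K = P̄·Hᵀ·S⁻¹ = [-10427/83632 -4377/83632; -4047/20908 4431/20908; 3065/20908 6083/20908]
step 0: x' = x̄ + K·y = [216479/83632, -55497/20908, -24661/20908]
step 0: P' = (I − K·H)·P̄ = [1959471/83632 -311421/20908 -223501/20908; -311421/20908 50223/5227 35901/5227; -223501/20908 35901/5227 26297/5227]
step 1: x̄ = F·x = [846725/83632, 120237/10454, -315123/41816]
step 1: P̄ = F·P·Fᵀ + Q = [30380823/83632 3153525/10454 -11189937/41816; 3153525/10454 1350579/5227 -1175571/5227; -11189937/41816 -1175571/5227 4293679/20908]
step 1: y = z − H·x̄ = [4742009/83632, -42561/5227]
step 1: S = H·P̄·Hᵀ + R = [760245023/83632 -5615904/5227; -5615904/5227 1085735/5227]
step 1: K = P̄·Hᵀ·S⁻¹ = [-1582309401/8767951741 9308327919/61375662187; -1388326344/8767951741 4983782931/61375662187; 1509090814/8767951741 12084911124/61375662187]
step 1: x' = x̄ + K·y = [-82429193251/61375662187, 114298058907/61375662187, 38042322608/61375662187]
step 1: P' = (I − K·H)·P̄ = [222575822739/61375662187 -135233540916/61375662187 -97100482908/61375662187; -135233540916/61375662187 90520433760/61375662187 63304737978/61375662187; -97100482908/61375662187 63304737978/61375662187 51688683362/61375662187]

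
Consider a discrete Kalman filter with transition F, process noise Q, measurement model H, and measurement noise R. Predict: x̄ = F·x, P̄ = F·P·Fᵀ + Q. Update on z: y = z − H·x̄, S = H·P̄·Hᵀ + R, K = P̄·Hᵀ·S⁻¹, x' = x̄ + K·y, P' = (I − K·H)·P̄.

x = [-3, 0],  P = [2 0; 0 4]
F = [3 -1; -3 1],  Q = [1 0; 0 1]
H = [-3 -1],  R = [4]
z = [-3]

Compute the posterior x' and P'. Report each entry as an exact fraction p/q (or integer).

x̄ = F·x = [-9, 9]
P̄ = F·P·Fᵀ + Q = [23 -22; -22 23]
y = z − H·x̄ = [-21]
S = H·P̄·Hᵀ + R = [102]
K = P̄·Hᵀ·S⁻¹ = [-47/102; 43/102]
x' = x̄ + K·y = [23/34, 5/34]
P' = (I − K·H)·P̄ = [137/102 -223/102; -223/102 497/102]

x' = [23/34, 5/34]
P' = [137/102 -223/102; -223/102 497/102]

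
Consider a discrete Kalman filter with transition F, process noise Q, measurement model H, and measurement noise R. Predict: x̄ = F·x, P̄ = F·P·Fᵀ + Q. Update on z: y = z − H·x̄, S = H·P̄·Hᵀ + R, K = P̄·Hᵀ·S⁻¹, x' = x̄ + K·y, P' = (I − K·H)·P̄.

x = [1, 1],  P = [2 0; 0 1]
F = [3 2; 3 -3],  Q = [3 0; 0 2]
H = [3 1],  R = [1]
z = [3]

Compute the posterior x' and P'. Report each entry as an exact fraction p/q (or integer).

x' = [197/109, -260/109]
P' = [202/109 -577/109; -577/109 5258/327]

x̄ = F·x = [5, 0]
P̄ = F·P·Fᵀ + Q = [25 12; 12 29]
y = z − H·x̄ = [-12]
S = H·P̄·Hᵀ + R = [327]
K = P̄·Hᵀ·S⁻¹ = [29/109; 65/327]
x' = x̄ + K·y = [197/109, -260/109]
P' = (I − K·H)·P̄ = [202/109 -577/109; -577/109 5258/327]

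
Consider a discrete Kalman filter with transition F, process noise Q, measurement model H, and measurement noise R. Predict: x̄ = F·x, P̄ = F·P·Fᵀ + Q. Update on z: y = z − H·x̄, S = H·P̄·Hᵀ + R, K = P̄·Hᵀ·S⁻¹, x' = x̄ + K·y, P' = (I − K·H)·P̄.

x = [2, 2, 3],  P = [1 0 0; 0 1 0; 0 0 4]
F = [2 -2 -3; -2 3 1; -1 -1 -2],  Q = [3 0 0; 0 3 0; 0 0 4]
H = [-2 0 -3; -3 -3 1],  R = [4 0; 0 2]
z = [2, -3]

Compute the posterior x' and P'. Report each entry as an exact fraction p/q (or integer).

x̄ = F·x = [-9, 5, -10]
P̄ = F·P·Fᵀ + Q = [47 -22 24; -22 20 -9; 24 -9 22]
y = z − H·x̄ = [-46, -5]
S = H·P̄·Hᵀ + R = [678 171; 171 141]
K = P̄·Hᵀ·S⁻¹ = [-4895/22119 -688/7373; 3508/22119 -1575/7373; -1349/7373 1300/22119]
x' = x̄ + K·y = [36419/22119, -27148/22119, -41528/22119]
P' = (I − K·H)·P̄ = [121759/22119 -145265/22119 -24882/7373; -145265/22119 179137/22119 30722/7373; -24882/7373 30722/7373 55160/22119]

x' = [36419/22119, -27148/22119, -41528/22119]
P' = [121759/22119 -145265/22119 -24882/7373; -145265/22119 179137/22119 30722/7373; -24882/7373 30722/7373 55160/22119]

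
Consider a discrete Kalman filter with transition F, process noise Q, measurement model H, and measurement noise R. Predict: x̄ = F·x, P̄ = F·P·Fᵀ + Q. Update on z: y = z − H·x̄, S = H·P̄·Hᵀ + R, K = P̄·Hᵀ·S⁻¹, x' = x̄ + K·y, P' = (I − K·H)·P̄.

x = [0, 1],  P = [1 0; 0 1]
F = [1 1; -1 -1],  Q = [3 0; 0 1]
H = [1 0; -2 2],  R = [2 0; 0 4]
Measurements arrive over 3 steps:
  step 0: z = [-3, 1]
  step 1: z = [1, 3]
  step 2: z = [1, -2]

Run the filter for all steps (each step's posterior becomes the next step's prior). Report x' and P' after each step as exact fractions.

step 0: x̄ = F·x = [1, -1]
step 0: P̄ = F·P·Fᵀ + Q = [5 -2; -2 3]
step 0: y = z − H·x̄ = [-4, 5]
step 0: S = H·P̄·Hᵀ + R = [7 -14; -14 52]
step 0: K = P̄·Hᵀ·S⁻¹ = [8/21 -1/6; 3/14 1/4]
step 0: x' = x̄ + K·y = [-19/14, -17/28]
step 0: P' = (I − K·H)·P̄ = [16/21 3/7; 3/7 13/14]
step 1: x̄ = F·x = [-55/28, 55/28]
step 1: P̄ = F·P·Fᵀ + Q = [233/42 -107/42; -107/42 149/42]
step 1: y = z − H·x̄ = [83/28, -34/7]
step 1: S = H·P̄·Hᵀ + R = [317/42 -340/21; -340/21 1276/21]
step 1: K = P̄·Hᵀ·S⁻¹ = [787/2063 -340/2063; 447/2063 533/2063]
step 1: x' = x̄ + K·y = [-68/2063, 5577/4126]
step 1: P' = (I − K·H)·P̄ = [1574/2063 894/2063; 894/2063 1960/2063]
step 2: x̄ = F·x = [5441/4126, -5441/4126]
step 2: P̄ = F·P·Fᵀ + Q = [11511/2063 -5322/2063; -5322/2063 7385/2063]
step 2: y = z − H·x̄ = [-1315/4126, 6756/2063]
step 2: S = H·P̄·Hᵀ + R = [15637/2063 -33666/2063; -33666/2063 126412/2063]
step 2: K = P̄·Hᵀ·S⁻¹ = [19494/51097 -16833/102194; 22155/102194 52891/204388]
step 2: x' = x̄ + K·y = [67213/102194, -110441/204388]
step 2: P' = (I − K·H)·P̄ = [38988/51097 22155/51097; 22155/51097 97201/102194]

step 0: x' = [-19/14, -17/28], P' = [16/21 3/7; 3/7 13/14]
step 1: x' = [-68/2063, 5577/4126], P' = [1574/2063 894/2063; 894/2063 1960/2063]
step 2: x' = [67213/102194, -110441/204388], P' = [38988/51097 22155/51097; 22155/51097 97201/102194]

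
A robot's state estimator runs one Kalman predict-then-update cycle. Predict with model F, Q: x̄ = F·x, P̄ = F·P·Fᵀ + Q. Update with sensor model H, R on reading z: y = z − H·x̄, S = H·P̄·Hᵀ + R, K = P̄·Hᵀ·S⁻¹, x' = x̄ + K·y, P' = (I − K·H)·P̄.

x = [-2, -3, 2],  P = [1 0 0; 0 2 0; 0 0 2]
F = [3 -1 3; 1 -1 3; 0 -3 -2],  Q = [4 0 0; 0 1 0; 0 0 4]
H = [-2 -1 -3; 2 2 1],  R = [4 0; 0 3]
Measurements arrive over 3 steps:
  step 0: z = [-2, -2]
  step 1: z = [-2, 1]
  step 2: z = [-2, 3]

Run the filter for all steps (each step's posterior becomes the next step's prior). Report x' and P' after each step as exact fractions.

step 0: x' = [-61225/15418, 12658/7709, 21601/7709], P' = [171323/61672 -47023/30836 -22605/15418; -47023/30836 28703/15418 1899/7709; -22605/15418 1899/7709 11256/7709]
step 1: x' = [-67907367/103443707, 130067635/103443707, 43185579/103443707], P' = [4914784033/2172317847 -3014788610/2172317847 -2230625716/2172317847; -3014788610/2172317847 4151041534/2172317847 101016662/2172317847; -2230625716/2172317847 101016662/2172317847 2528940574/2172317847]
step 2: x' = [1340043523948/988448520459, 407081843143/988448520459, -2199790623251/4942242602295], P' = [30776381894215/13838279286426 -9245498956135/6919139643213 -7120309487246/6919139643213; -9245498956135/6919139643213 12740842927748/6919139643213 345973466446/6919139643213; -7120309487246/6919139643213 345973466446/6919139643213 40255026867826/34595698216065]

step 0: x̄ = F·x = [3, 7, 5]
step 0: P̄ = F·P·Fᵀ + Q = [33 23 -6; 23 22 -6; -6 -6 30]
step 0: y = z − H·x̄ = [26, -27]
step 0: S = H·P̄·Hᵀ + R = [412 -314; -314 389]
step 0: K = P̄·Hᵀ·S⁻¹ = [5665/61672 10689/30836; 3463/30836 4727/15418; -6531/15418 -2517/7709]
step 0: x' = x̄ + K·y = [-61225/15418, 12658/7709, 21601/7709]
step 0: P' = (I − K·H)·P̄ = [171323/61672 -47023/30836 -22605/15418; -47023/30836 28703/15418 1899/7709; -22605/15418 1899/7709 11256/7709]
step 1: x̄ = F·x = [-79385/15418, 43065/15418, -81176/7709]
step 1: P̄ = F·P·Fᵀ + Q = [1559403/61672 639205/61672 543369/30836; 639205/61672 712659/61672 80391/30836; 543369/30836 80391/30836 455623/15418]
step 1: y = z − H·x̄ = [-633597/15418, 125205/7709]
step 1: S = H·P̄·Hᵀ + R = [40161755/61672 -13392507/30836; -13392507/30836 5299869/15418]
step 1: K = P̄·Hᵀ·S⁻¹ = [-10241859/724105949 523121710/2172317847; 131290475/724105949 791174170/2172317847; -268882246/724105949 -576759178/2172317847]
step 1: x' = x̄ + K·y = [-67907367/103443707, 130067635/103443707, 43185579/103443707]
step 1: P' = (I − K·H)·P̄ = [4914784033/2172317847 -3014788610/2172317847 -2230625716/2172317847; -3014788610/2172317847 4151041534/2172317847 101016662/2172317847; -2230625716/2172317847 101016662/2172317847 2528940574/2172317847]
step 2: x̄ = F·x = [-204232999/103443707, -68418265/103443707, -476574063/103443707]
step 2: P̄ = F·P·Fᵀ + Q = [57165203185/2172317847 8780468225/724105949 37089216310/2172317847; 8780468225/724105949 8679443844/724105949 3359327262/724105949; 37089216310/2172317847 3359327262/724105949 57376607434/2172317847]
step 2: y = z − H·x̄ = [-2113493866/103443707, 1332207712/103443707]
step 2: S = H·P̄·Hᵀ + R = [198668855386/310331121 -46579777578/103443707; -46579777578/103443707 37909891887/103443707]
step 2: K = P̄·Hᵀ·S⁻¹ = [-4046535151/658965680306 245955928319/988448520459; 56098030776/329482840153 349364829032/988448520459; -610617298372/1647414200765 -1308968254294/4942242602295]
step 2: x' = x̄ + K·y = [1340043523948/988448520459, 407081843143/988448520459, -2199790623251/4942242602295]
step 2: P' = (I − K·H)·P̄ = [30776381894215/13838279286426 -9245498956135/6919139643213 -7120309487246/6919139643213; -9245498956135/6919139643213 12740842927748/6919139643213 345973466446/6919139643213; -7120309487246/6919139643213 345973466446/6919139643213 40255026867826/34595698216065]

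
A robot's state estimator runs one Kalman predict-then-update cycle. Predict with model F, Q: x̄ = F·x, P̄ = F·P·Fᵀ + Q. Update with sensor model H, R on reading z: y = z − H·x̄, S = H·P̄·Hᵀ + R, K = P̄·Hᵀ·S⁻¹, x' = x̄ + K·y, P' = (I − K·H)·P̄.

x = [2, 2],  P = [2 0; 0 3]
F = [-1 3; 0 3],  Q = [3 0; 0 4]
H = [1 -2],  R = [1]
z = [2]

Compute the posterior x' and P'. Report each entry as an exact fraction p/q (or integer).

x̄ = F·x = [4, 6]
P̄ = F·P·Fᵀ + Q = [32 27; 27 31]
y = z − H·x̄ = [10]
S = H·P̄·Hᵀ + R = [49]
K = P̄·Hᵀ·S⁻¹ = [-22/49; -5/7]
x' = x̄ + K·y = [-24/49, -8/7]
P' = (I − K·H)·P̄ = [1084/49 79/7; 79/7 6]

x' = [-24/49, -8/7]
P' = [1084/49 79/7; 79/7 6]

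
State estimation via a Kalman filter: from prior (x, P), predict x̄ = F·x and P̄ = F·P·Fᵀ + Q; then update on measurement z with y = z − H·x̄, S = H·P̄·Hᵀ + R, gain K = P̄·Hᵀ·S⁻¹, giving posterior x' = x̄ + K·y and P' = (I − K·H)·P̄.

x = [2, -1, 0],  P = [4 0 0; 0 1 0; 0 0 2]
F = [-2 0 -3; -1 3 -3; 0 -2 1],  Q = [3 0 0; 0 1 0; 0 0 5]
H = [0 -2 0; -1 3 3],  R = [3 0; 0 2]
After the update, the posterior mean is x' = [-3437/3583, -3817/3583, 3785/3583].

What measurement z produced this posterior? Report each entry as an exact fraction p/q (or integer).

x̄ = F·x = [-4, -5, 2]
P̄ = F·P·Fᵀ + Q = [37 26 -6; 26 32 -12; -6 -12 11]
S = H·P̄·Hᵀ + R = [131 -68; -68 90]
K = P̄·Hᵀ·S⁻¹ = [-1558/3583 -523/7166; -1724/3583 51/3583; 1182/3583 2025/7166]
x' − x̄ = [10895/3583, 14098/3583, -3381/3583] = K·y
y = (KᵀK)⁻¹·Kᵀ·(x' − x̄) = [-8, 6]
z = y + H·x̄ = [-8, 6] + [10, -5] = [2, 1]

z = [2, 1]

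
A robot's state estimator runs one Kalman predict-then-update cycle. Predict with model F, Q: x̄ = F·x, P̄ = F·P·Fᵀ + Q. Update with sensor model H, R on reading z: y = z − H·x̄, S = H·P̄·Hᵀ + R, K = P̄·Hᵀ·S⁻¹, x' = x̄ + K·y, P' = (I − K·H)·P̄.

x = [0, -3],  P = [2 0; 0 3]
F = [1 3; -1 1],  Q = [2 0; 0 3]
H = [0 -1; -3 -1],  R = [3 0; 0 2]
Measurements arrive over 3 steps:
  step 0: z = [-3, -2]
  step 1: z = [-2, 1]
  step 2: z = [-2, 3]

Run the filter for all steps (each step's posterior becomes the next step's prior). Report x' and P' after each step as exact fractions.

step 0: x' = [3/1400, 2613/1400], P' = [1181/2800 -1749/2800; -1749/2800 5421/2800]
step 1: x' = [-334622/807895, 465551/807895], P' = [285779/807895 -364827/807895; -364827/807895 1205841/807895]
step 2: x' = [-939806553/749378677, 717430850/749378677], P' = [265025276/749378677 -338573208/749378677; -338573208/749378677 1116694542/749378677]

step 0: x̄ = F·x = [-9, -3]
step 0: P̄ = F·P·Fᵀ + Q = [31 7; 7 8]
step 0: y = z − H·x̄ = [-6, -32]
step 0: S = H·P̄·Hᵀ + R = [11 29; 29 331]
step 0: K = P̄·Hᵀ·S⁻¹ = [583/2800 -897/2800; -1807/2800 -87/2800]
step 0: x' = x̄ + K·y = [3/1400, 2613/1400]
step 0: P' = (I − K·H)·P̄ = [1181/2800 -1749/2800; -1749/2800 5421/2800]
step 1: x̄ = F·x = [3921/700, 261/140]
step 1: P̄ = F·P·Fᵀ + Q = [11269/700 929/140; 929/140 185/28]
step 1: y = z − H·x̄ = [-19/140, 3442/175]
step 1: S = H·P̄·Hᵀ + R = [269/28 928/35; 928/35 33829/175]
step 1: K = P̄·Hᵀ·S⁻¹ = [121609/807895 -49251/161579; -401947/807895 -11136/161579]
step 1: x' = x̄ + K·y = [-334622/807895, 465551/807895]
step 1: P' = (I − K·H)·P̄ = [285779/807895 -364827/807895; -364827/807895 1205841/807895]
step 2: x̄ = F·x = [1062031/807895, 72743/73445]
step 2: P̄ = F·P·Fᵀ + Q = [10565176/807895 369218/73445; 369218/73445 422269/73445]
step 2: y = z − H·x̄ = [-74147/73445, 6409951/807895]
step 2: S = H·P̄·Hᵀ + R = [642604/73445 1529923/73445; 1529923/73445 125715721/807895]
step 2: K = P̄·Hᵀ·S⁻¹ = [112857736/749378677 -228251310/749378677; -372231514/749378677 -50487459/749378677]
step 2: x' = x̄ + K·y = [-939806553/749378677, 717430850/749378677]
step 2: P' = (I − K·H)·P̄ = [265025276/749378677 -338573208/749378677; -338573208/749378677 1116694542/749378677]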